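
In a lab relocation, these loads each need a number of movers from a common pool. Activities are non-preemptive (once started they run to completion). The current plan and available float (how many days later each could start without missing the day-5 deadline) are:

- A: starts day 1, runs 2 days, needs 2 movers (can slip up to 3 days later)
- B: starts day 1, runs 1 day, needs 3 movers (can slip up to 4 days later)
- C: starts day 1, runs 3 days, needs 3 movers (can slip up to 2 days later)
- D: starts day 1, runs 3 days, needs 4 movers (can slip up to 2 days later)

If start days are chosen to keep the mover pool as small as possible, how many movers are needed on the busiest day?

Early-start (A@1, B@1, C@1, D@1) gives peak 12: d1:12  d2:9  d3:7  d4:0  d5:0.
Shift C→2, D→3.
Schedule A@1, B@1, C@2, D@3: d1:5  d2:5  d3:7  d4:7  d5:4 — peak 7.

7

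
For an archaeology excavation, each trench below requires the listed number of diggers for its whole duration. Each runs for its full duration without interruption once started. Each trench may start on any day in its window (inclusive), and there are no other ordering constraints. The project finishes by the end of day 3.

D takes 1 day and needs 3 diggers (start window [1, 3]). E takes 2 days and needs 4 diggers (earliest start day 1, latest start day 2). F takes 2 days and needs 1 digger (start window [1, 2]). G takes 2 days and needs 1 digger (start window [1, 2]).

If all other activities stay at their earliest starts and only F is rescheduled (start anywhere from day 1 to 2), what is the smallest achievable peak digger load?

F@1: d1:9  d2:6  d3:0 → peak 9
F@2: d1:8  d2:6  d3:1 → peak 8
Best is F@2, peak 8.

8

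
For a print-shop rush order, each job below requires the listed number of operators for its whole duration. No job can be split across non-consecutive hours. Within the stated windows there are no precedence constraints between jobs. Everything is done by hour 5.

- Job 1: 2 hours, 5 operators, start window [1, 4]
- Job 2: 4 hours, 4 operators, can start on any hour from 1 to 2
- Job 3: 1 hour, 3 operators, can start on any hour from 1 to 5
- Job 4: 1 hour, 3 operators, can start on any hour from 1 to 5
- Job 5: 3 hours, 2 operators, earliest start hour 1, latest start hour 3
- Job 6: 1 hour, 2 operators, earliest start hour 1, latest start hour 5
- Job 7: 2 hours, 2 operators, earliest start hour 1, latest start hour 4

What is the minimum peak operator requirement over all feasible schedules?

9

Early-start (Job 1@1, Job 2@1, Job 3@1, Job 4@1, Job 5@1, Job 6@1, Job 7@1) gives peak 21: h1:21  h2:13  h3:6  h4:4  h5:0.
Shift Job 3→3, Job 4→5, Job 5→3, Job 6→5, Job 7→4.
Schedule Job 1@1, Job 2@1, Job 3@3, Job 4@5, Job 5@3, Job 6@5, Job 7@4: h1:9  h2:9  h3:9  h4:8  h5:9 — peak 9.
Total operator-hours = 44 over 5 hours ⇒ peak ≥ ⌈44/5⌉ = 9, so 9 is optimal.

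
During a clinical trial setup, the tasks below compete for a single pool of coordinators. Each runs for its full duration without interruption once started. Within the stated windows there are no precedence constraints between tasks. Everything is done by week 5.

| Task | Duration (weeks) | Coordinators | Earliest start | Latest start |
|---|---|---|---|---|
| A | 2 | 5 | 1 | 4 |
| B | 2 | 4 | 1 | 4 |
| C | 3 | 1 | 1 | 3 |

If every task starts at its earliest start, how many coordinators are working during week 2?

At early start, week 2 has: A, B, C.
Demand: 5 + 4 + 1 = 10.

10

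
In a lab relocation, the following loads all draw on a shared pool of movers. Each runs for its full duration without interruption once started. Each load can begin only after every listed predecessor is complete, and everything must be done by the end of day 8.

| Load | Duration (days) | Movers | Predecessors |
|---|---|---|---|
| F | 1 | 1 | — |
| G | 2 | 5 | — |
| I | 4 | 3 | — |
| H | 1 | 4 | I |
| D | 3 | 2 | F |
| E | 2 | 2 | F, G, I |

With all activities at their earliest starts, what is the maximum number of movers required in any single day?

10

Early-start schedule: F@1, G@1, I@1, H@5, D@2, E@5.
Load per day: day 1: 9, day 2: 10, day 3: 5, day 4: 5, day 5: 6, day 6: 2, day 7: 0, day 8: 0.
Peak is 10.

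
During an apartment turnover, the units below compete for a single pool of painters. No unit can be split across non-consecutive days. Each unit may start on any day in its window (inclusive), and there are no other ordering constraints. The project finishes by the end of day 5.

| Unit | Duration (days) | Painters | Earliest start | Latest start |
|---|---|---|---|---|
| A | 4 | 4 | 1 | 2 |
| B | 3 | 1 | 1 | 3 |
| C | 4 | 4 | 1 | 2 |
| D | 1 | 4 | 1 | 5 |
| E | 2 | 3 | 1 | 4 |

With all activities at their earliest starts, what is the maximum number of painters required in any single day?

Early-start schedule: A@1, B@1, C@1, D@1, E@1.
Load per day: day 1: 16, day 2: 12, day 3: 9, day 4: 8, day 5: 0.
Peak is 16.

16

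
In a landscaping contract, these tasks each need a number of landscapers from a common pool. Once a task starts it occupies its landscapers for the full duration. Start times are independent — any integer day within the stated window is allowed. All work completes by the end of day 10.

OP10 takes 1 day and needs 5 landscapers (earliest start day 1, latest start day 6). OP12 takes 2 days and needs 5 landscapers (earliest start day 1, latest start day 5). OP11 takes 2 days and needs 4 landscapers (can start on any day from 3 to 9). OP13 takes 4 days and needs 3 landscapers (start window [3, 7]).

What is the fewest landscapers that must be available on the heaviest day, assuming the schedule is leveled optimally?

5

Early-start (OP10@1, OP12@1, OP11@3, OP13@3) gives peak 10: d1:10  d2:5  d3:7  d4:7  d5:3  d6:3  d7:0  d8:0  d9:0  d10:0.
Shift OP12→2, OP11→4, OP13→6.
Schedule OP10@1, OP12@2, OP11@4, OP13@6: d1:5  d2:5  d3:5  d4:4  d5:4  d6:3  d7:3  d8:3  d9:3  d10:0 — peak 5.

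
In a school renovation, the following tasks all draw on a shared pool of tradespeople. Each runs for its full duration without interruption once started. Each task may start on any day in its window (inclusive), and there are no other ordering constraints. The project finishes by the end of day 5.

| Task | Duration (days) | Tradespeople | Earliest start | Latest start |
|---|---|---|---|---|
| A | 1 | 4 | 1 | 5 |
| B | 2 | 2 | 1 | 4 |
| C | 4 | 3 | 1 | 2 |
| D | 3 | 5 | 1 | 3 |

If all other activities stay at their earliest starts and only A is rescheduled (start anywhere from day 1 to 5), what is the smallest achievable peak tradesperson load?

A@1: d1:14  d2:10  d3:8  d4:3  d5:0 → peak 14
A@2: d1:10  d2:14  d3:8  d4:3  d5:0 → peak 14
A@3: d1:10  d2:10  d3:12  d4:3  d5:0 → peak 12
A@4: d1:10  d2:10  d3:8  d4:7  d5:0 → peak 10
A@5: d1:10  d2:10  d3:8  d4:3  d5:4 → peak 10
Best is A@4, peak 10.

10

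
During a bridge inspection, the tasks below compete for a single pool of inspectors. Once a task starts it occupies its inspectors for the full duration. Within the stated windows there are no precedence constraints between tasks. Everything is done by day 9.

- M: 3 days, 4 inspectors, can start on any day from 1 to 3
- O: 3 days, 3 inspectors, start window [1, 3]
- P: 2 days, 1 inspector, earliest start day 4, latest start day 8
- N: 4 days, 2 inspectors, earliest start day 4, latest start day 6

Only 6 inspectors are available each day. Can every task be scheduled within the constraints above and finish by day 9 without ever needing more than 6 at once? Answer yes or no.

no

The minimum achievable peak is 7; 6 < 7, so no feasible schedule stays within the cap.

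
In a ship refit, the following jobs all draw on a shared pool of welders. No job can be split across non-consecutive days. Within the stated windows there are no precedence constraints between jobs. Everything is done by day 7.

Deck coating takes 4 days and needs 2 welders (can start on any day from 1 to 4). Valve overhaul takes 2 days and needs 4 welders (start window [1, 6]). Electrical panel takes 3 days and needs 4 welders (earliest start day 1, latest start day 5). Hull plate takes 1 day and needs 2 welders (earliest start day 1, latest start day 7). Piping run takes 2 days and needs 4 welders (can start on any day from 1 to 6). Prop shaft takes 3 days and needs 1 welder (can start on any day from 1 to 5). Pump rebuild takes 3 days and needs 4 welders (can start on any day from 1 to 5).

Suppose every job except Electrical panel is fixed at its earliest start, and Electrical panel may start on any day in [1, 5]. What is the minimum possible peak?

17

Electrical panel@1: d1:21  d2:19  d3:11  d4:2  d5:0  d6:0  d7:0 → peak 21
Electrical panel@2: d1:17  d2:19  d3:11  d4:6  d5:0  d6:0  d7:0 → peak 19
Electrical panel@3: d1:17  d2:15  d3:11  d4:6  d5:4  d6:0  d7:0 → peak 17
Electrical panel@4: d1:17  d2:15  d3:7  d4:6  d5:4  d6:4  d7:0 → peak 17
Electrical panel@5: d1:17  d2:15  d3:7  d4:2  d5:4  d6:4  d7:4 → peak 17
Best is Electrical panel@3, peak 17.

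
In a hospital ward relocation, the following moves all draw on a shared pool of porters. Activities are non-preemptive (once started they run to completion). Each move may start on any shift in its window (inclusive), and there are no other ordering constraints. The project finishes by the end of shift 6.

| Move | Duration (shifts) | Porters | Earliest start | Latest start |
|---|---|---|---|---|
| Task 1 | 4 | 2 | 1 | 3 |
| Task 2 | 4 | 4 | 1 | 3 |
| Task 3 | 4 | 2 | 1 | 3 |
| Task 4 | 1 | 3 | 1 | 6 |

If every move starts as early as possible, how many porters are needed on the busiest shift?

11

Early-start schedule: Task 1@1, Task 2@1, Task 3@1, Task 4@1.
Load per shift: shift 1: 11, shift 2: 8, shift 3: 8, shift 4: 8, shift 5: 0, shift 6: 0.
Peak is 11.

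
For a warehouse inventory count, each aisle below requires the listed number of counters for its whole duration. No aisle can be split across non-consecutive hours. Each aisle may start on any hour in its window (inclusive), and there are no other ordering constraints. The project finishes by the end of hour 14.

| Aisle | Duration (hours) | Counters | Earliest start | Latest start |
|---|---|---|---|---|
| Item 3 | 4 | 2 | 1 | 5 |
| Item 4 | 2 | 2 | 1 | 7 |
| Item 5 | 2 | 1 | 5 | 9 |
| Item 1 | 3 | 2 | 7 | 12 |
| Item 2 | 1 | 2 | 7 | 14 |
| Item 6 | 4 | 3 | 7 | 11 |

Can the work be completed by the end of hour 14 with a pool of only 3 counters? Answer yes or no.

yes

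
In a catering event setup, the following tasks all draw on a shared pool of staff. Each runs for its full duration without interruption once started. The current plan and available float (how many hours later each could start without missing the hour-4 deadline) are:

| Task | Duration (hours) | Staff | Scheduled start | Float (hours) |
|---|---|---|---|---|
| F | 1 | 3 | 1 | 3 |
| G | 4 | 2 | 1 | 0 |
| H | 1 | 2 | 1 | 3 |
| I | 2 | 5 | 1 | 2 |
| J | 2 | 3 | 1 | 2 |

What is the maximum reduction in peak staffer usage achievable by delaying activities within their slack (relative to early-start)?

Early-start peak: h1:15  h2:10  h3:2  h4:2 ⇒ 15.
Leveled (F@1, G@1, H@2, I@3, J@1): h1:8  h2:7  h3:7  h4:7 ⇒ 8.
Reduction 15 − 8 = 7.

7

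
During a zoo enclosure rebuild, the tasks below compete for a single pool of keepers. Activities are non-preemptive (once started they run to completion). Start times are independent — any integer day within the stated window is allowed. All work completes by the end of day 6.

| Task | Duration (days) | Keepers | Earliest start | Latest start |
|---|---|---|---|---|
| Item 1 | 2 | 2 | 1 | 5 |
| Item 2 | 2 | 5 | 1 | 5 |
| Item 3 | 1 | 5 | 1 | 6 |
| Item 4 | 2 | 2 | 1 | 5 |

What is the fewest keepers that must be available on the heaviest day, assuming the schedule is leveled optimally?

5

Early-start (Item 1@1, Item 2@1, Item 3@1, Item 4@1) gives peak 14: d1:14  d2:9  d3:0  d4:0  d5:0  d6:0.
Shift Item 2→3, Item 3→5.
Schedule Item 1@1, Item 2@3, Item 3@5, Item 4@1: d1:4  d2:4  d3:5  d4:5  d5:5  d6:0 — peak 5.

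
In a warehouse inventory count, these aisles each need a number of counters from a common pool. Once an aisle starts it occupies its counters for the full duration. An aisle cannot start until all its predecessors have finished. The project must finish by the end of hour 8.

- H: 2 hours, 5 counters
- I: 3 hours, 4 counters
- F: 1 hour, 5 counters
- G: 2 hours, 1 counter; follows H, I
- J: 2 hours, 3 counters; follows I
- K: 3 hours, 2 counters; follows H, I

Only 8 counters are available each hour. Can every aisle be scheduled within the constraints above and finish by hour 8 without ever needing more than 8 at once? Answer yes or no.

yes

Schedule H@1, I@3, F@6, G@7, J@7, K@6: h1:5  h2:5  h3:4  h4:4  h5:4  h6:7  h7:6  h8:6 — peak 7 ≤ 8.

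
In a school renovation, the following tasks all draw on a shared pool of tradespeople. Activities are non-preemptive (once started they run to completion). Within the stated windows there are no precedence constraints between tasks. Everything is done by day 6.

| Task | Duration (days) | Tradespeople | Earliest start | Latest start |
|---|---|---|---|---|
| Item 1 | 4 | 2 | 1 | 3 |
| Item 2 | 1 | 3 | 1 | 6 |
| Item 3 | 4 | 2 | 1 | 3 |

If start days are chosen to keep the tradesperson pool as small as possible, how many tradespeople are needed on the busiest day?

4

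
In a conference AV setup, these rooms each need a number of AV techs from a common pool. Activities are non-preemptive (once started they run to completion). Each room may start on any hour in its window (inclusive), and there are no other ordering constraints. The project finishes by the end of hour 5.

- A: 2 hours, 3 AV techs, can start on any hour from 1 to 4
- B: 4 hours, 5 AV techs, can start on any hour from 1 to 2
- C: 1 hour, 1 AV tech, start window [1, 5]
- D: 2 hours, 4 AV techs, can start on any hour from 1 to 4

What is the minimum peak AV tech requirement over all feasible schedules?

Early-start (A@1, B@1, C@1, D@1) gives peak 13: h1:13  h2:12  h3:5  h4:5  h5:0.
Shift D→3.
Schedule A@1, B@1, C@1, D@3: h1:9  h2:8  h3:9  h4:9  h5:0 — peak 9.

9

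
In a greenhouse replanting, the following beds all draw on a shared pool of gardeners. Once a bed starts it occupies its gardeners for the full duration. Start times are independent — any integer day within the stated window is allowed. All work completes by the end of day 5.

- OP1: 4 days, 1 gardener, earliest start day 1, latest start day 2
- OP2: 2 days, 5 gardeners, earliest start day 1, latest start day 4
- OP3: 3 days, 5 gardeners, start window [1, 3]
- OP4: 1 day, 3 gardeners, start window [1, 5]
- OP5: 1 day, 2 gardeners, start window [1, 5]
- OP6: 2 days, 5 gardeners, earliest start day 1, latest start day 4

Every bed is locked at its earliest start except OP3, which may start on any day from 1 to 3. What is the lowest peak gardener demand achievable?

16

OP3@1: d1:21  d2:16  d3:6  d4:1  d5:0 → peak 21
OP3@2: d1:16  d2:16  d3:6  d4:6  d5:0 → peak 16
OP3@3: d1:16  d2:11  d3:6  d4:6  d5:5 → peak 16
Best is OP3@2, peak 16.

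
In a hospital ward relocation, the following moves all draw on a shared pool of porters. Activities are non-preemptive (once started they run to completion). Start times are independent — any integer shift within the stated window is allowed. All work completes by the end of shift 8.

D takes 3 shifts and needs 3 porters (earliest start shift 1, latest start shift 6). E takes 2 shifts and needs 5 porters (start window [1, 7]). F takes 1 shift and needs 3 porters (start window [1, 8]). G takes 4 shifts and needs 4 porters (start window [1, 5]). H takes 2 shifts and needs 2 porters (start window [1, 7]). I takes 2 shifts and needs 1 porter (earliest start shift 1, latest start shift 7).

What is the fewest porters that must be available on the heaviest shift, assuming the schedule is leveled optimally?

Early-start (D@1, E@1, F@1, G@1, H@1, I@1) gives peak 18: s1:18  s2:15  s3:7  s4:4  s5:0  s6:0  s7:0  s8:0.
Shift E→5, F→4, H→5, I→7.
Schedule D@1, E@5, F@4, G@1, H@5, I@7: s1:7  s2:7  s3:7  s4:7  s5:7  s6:7  s7:1  s8:1 — peak 7.

7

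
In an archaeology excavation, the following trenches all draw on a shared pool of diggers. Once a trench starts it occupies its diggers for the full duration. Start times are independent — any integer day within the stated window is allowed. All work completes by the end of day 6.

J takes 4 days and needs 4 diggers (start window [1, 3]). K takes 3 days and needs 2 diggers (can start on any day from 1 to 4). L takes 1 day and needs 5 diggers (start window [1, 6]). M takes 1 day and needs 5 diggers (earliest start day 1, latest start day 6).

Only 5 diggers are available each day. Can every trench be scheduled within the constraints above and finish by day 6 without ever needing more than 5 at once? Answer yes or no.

Total digger-days = 32; over 6 days the average is 32/6 > 5, so some day must exceed 5.

no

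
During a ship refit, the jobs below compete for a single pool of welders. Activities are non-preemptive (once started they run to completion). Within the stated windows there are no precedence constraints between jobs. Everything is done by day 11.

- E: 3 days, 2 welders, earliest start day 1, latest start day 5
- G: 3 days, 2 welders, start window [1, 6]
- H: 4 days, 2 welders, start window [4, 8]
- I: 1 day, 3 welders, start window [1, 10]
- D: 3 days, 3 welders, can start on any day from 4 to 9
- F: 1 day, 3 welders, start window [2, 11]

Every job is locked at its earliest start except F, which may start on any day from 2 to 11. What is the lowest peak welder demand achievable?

F@2: d1:7  d2:7  d3:4  d4:5  d5:5  d6:5  d7:2  d8:0  d9:0  d10:0  d11:0 → peak 7
F@3: d1:7  d2:4  d3:7  d4:5  d5:5  d6:5  d7:2  d8:0  d9:0  d10:0  d11:0 → peak 7
F@4: d1:7  d2:4  d3:4  d4:8  d5:5  d6:5  d7:2  d8:0  d9:0  d10:0  d11:0 → peak 8
F@5: d1:7  d2:4  d3:4  d4:5  d5:8  d6:5  d7:2  d8:0  d9:0  d10:0  d11:0 → peak 8
F@6: d1:7  d2:4  d3:4  d4:5  d5:5  d6:8  d7:2  d8:0  d9:0  d10:0  d11:0 → peak 8
F@7: d1:7  d2:4  d3:4  d4:5  d5:5  d6:5  d7:5  d8:0  d9:0  d10:0  d11:0 → peak 7
F@8: d1:7  d2:4  d3:4  d4:5  d5:5  d6:5  d7:2  d8:3  d9:0  d10:0  d11:0 → peak 7
F@9: d1:7  d2:4  d3:4  d4:5  d5:5  d6:5  d7:2  d8:0  d9:3  d10:0  d11:0 → peak 7
F@10: d1:7  d2:4  d3:4  d4:5  d5:5  d6:5  d7:2  d8:0  d9:0  d10:3  d11:0 → peak 7
F@11: d1:7  d2:4  d3:4  d4:5  d5:5  d6:5  d7:2  d8:0  d9:0  d10:0  d11:3 → peak 7
Best is F@2, peak 7.

7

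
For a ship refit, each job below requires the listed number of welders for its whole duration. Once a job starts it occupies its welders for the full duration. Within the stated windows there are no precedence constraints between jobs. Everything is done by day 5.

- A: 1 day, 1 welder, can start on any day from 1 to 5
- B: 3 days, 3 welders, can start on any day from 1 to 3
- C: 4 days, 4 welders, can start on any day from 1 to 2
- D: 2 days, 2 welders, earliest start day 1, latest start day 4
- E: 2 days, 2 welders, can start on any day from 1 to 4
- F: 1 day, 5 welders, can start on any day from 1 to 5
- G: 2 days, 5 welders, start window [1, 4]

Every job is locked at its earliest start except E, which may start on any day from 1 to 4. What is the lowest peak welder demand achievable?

E@1: d1:22  d2:16  d3:7  d4:4  d5:0 → peak 22
E@2: d1:20  d2:16  d3:9  d4:4  d5:0 → peak 20
E@3: d1:20  d2:14  d3:9  d4:6  d5:0 → peak 20
E@4: d1:20  d2:14  d3:7  d4:6  d5:2 → peak 20
Best is E@2, peak 20.

20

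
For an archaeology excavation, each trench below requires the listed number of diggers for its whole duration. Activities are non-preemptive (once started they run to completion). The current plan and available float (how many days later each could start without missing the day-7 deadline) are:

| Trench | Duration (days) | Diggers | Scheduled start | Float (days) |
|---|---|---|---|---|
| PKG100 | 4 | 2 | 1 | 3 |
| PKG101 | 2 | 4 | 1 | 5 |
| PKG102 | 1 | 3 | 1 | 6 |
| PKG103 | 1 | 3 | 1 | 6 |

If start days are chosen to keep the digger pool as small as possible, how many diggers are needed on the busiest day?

5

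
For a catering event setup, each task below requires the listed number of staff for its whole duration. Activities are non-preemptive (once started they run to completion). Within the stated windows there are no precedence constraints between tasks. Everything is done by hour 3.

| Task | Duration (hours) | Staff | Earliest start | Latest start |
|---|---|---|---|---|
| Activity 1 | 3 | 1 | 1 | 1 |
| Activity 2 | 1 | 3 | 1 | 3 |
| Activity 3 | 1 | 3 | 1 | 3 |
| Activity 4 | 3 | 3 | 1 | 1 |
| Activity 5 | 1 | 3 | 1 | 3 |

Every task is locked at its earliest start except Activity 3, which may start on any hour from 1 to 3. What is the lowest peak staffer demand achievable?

Activity 3@1: h1:13  h2:4  h3:4 → peak 13
Activity 3@2: h1:10  h2:7  h3:4 → peak 10
Activity 3@3: h1:10  h2:4  h3:7 → peak 10
Best is Activity 3@2, peak 10.

10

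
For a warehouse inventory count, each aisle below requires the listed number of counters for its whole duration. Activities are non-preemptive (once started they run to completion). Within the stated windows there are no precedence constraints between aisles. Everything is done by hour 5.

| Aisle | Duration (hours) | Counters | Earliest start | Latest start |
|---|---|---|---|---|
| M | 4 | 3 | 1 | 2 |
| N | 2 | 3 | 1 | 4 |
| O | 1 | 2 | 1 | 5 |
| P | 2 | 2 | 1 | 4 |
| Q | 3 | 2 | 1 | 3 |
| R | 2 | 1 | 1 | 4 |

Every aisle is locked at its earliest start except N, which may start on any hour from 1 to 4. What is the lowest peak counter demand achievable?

10

N@1: h1:13  h2:11  h3:5  h4:3  h5:0 → peak 13
N@2: h1:10  h2:11  h3:8  h4:3  h5:0 → peak 11
N@3: h1:10  h2:8  h3:8  h4:6  h5:0 → peak 10
N@4: h1:10  h2:8  h3:5  h4:6  h5:3 → peak 10
Best is N@3, peak 10.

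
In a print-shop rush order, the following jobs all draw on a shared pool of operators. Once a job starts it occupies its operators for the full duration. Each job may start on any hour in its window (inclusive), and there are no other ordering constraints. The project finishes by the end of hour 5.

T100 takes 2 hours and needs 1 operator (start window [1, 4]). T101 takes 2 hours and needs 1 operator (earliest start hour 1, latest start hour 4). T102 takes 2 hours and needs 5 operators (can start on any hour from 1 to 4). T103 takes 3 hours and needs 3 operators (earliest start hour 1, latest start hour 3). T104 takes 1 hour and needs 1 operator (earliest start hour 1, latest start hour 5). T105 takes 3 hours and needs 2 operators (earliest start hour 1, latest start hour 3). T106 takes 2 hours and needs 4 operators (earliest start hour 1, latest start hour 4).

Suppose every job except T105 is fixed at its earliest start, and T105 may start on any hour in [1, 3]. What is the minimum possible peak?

T105@1: h1:17  h2:16  h3:5  h4:0  h5:0 → peak 17
T105@2: h1:15  h2:16  h3:5  h4:2  h5:0 → peak 16
T105@3: h1:15  h2:14  h3:5  h4:2  h5:2 → peak 15
Best is T105@3, peak 15.

15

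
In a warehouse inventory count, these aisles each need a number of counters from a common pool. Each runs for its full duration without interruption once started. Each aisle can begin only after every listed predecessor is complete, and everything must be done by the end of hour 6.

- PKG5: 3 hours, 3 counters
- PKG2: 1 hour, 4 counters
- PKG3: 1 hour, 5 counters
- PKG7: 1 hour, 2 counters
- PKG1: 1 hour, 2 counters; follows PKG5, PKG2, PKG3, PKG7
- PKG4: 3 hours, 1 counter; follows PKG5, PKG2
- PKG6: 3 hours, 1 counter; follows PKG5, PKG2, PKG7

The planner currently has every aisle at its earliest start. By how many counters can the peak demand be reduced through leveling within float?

7

Early-start peak: h1:14  h2:3  h3:3  h4:4  h5:2  h6:2 ⇒ 14.
Leveled (PKG5@1, PKG2@1, PKG3@4, PKG7@2, PKG1@5, PKG4@4, PKG6@4): h1:7  h2:5  h3:3  h4:7  h5:4  h6:2 ⇒ 7.
Reduction 14 − 7 = 7.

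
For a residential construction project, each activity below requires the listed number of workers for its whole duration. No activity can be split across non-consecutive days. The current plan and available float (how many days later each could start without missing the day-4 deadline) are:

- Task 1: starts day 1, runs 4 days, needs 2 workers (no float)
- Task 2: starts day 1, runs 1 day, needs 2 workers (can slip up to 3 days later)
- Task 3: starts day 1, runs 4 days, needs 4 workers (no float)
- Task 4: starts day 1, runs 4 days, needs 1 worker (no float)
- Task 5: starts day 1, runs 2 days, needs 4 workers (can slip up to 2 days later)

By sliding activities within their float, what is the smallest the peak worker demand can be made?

11

Early-start (Task 1@1, Task 2@1, Task 3@1, Task 4@1, Task 5@1) gives peak 13: d1:13  d2:11  d3:7  d4:7.
Shift Task 5→2.
Schedule Task 1@1, Task 2@1, Task 3@1, Task 4@1, Task 5@2: d1:9  d2:11  d3:11  d4:7 — peak 11.
No arrangement of the 12 feasible schedules does better.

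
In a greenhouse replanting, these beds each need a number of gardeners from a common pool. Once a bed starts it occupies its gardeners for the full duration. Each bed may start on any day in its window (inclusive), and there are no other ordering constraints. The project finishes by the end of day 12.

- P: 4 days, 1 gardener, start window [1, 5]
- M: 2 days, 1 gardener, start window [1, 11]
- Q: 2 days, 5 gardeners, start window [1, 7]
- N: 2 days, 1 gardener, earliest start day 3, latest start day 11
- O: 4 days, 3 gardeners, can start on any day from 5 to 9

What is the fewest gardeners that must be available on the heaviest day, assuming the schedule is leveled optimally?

5

Early-start (P@1, M@1, Q@1, N@3, O@5) gives peak 7: d1:7  d2:7  d3:2  d4:2  d5:3  d6:3  d7:3  d8:3  d9:0  d10:0  d11:0  d12:0.
Shift Q→5, O→7.
Schedule P@1, M@1, Q@5, N@3, O@7: d1:2  d2:2  d3:2  d4:2  d5:5  d6:5  d7:3  d8:3  d9:3  d10:3  d11:0  d12:0 — peak 5.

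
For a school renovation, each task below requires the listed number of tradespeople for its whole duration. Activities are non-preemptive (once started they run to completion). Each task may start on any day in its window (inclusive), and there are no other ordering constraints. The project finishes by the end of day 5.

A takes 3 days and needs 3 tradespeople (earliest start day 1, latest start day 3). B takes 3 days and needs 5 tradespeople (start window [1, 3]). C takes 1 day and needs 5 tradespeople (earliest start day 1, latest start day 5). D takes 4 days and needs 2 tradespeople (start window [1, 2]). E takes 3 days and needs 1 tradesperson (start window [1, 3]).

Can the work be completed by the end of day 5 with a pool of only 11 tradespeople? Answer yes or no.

yes

Schedule A@1, B@1, C@4, D@1, E@1: d1:11  d2:11  d3:11  d4:7  d5:0 — peak 11 ≤ 11.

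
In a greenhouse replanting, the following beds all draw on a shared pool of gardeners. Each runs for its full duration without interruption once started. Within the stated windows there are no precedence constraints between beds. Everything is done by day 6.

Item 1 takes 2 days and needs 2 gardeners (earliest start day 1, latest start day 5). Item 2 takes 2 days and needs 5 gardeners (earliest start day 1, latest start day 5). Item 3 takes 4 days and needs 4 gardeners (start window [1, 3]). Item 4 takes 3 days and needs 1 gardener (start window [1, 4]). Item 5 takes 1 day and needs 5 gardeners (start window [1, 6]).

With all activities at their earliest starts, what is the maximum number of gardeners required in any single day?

17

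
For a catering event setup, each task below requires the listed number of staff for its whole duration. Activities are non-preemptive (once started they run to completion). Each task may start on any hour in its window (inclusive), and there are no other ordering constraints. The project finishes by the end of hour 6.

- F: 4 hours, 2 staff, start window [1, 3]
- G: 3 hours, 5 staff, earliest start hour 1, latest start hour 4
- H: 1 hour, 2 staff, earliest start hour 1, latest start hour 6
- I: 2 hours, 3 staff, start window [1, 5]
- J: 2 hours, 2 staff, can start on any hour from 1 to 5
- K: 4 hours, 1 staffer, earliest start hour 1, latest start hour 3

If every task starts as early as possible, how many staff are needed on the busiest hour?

Early-start schedule: F@1, G@1, H@1, I@1, J@1, K@1.
Load per hour: hour 1: 15, hour 2: 13, hour 3: 8, hour 4: 3, hour 5: 0, hour 6: 0.
Peak is 15.

15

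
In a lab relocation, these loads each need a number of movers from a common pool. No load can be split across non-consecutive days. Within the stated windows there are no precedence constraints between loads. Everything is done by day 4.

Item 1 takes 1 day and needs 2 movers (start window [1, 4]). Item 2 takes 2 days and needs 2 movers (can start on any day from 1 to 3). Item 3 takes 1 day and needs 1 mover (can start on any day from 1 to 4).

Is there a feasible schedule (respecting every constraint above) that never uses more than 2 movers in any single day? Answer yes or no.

Schedule Item 1@1, Item 2@2, Item 3@4: d1:2  d2:2  d3:2  d4:1 — peak 2 ≤ 2.

yes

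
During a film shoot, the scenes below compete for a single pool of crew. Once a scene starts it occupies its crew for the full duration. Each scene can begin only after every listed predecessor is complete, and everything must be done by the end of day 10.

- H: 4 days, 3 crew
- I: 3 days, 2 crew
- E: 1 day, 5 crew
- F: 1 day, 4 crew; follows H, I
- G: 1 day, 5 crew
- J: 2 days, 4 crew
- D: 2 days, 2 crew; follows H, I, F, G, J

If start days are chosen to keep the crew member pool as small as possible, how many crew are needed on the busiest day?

7

Early-start (H@1, I@1, E@1, F@5, G@1, J@1, D@6) gives peak 19: d1:19  d2:9  d3:5  d4:3  d5:4  d6:2  d7:2  d8:0  d9:0  d10:0.
Shift E→6, F→7, G→8, J→4, D→9.
Schedule H@1, I@1, E@6, F@7, G@8, J@4, D@9: d1:5  d2:5  d3:5  d4:7  d5:4  d6:5  d7:4  d8:5  d9:2  d10:2 — peak 7.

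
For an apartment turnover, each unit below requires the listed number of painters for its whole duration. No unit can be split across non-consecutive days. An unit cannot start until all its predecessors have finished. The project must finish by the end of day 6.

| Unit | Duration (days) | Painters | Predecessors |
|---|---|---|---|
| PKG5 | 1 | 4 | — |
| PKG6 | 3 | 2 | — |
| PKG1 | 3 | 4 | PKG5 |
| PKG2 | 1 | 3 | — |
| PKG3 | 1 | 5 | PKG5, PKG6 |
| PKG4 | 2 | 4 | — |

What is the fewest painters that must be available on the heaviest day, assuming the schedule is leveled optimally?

8

Early-start (PKG5@1, PKG6@1, PKG1@2, PKG2@1, PKG3@4, PKG4@1) gives peak 13: d1:13  d2:10  d3:6  d4:9  d5:0  d6:0.
Shift PKG2→5, PKG3→6, PKG4→4.
Schedule PKG5@1, PKG6@1, PKG1@2, PKG2@5, PKG3@6, PKG4@4: d1:6  d2:6  d3:6  d4:8  d5:7  d6:5 — peak 8.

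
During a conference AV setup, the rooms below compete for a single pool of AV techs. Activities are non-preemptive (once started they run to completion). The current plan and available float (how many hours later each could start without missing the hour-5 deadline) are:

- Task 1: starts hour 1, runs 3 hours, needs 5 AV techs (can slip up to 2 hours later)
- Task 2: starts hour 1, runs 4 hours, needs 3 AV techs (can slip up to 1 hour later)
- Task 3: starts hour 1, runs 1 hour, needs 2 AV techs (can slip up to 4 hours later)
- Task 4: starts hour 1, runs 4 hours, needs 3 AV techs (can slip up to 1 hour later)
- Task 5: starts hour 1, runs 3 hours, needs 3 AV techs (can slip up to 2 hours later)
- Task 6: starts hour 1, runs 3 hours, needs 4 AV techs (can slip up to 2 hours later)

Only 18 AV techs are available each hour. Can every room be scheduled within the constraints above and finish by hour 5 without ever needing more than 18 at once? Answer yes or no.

Schedule Task 1@1, Task 2@1, Task 3@1, Task 4@1, Task 5@1, Task 6@2: h1:16  h2:18  h3:18  h4:10  h5:0 — peak 18 ≤ 18.

yes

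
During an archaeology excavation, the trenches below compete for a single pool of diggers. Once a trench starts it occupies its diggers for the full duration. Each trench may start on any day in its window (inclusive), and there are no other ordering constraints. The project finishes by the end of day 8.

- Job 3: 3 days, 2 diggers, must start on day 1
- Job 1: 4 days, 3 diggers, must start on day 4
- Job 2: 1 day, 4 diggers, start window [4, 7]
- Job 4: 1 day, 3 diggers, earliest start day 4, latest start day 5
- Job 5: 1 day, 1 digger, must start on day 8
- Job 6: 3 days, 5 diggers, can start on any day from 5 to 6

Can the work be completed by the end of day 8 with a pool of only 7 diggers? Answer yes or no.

no

The minimum achievable peak is 8; 7 < 8, so no feasible schedule stays within the cap.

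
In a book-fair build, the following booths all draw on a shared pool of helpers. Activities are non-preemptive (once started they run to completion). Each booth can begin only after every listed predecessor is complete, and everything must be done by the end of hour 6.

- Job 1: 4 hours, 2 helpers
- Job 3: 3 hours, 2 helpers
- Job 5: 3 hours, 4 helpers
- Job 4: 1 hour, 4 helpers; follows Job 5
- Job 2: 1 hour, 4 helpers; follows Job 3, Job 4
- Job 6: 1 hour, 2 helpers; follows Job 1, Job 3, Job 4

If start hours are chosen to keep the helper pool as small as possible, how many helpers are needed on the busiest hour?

8

Schedule Job 1@1, Job 3@1, Job 5@1, Job 4@4, Job 2@5, Job 6@5: h1:8  h2:8  h3:8  h4:6  h5:6  h6:0 — peak 8.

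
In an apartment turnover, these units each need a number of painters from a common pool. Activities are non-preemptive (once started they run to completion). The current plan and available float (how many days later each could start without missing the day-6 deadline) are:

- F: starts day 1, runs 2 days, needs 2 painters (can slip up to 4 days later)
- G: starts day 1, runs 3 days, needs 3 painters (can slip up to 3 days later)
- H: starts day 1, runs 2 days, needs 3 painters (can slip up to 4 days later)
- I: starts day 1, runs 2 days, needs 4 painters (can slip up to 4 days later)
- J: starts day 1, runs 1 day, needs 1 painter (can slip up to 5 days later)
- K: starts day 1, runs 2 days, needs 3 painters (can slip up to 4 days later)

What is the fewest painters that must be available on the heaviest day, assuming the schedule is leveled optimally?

Early-start (F@1, G@1, H@1, I@1, J@1, K@1) gives peak 16: d1:16  d2:15  d3:3  d4:0  d5:0  d6:0.
Shift G→3, H→3, J→6, K→5.
Schedule F@1, G@3, H@3, I@1, J@6, K@5: d1:6  d2:6  d3:6  d4:6  d5:6  d6:4 — peak 6.
Total painter-days = 34 over 6 days ⇒ peak ≥ ⌈34/6⌉ = 6, so 6 is optimal.

6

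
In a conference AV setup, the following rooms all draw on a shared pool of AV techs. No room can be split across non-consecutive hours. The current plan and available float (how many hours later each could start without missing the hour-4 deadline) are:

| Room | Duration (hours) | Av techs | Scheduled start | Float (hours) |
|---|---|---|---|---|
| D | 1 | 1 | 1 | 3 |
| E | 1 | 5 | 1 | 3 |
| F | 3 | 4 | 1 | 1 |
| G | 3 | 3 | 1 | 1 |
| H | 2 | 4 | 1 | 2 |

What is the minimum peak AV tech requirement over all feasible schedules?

Early-start (D@1, E@1, F@1, G@1, H@1) gives peak 17: h1:17  h2:11  h3:7  h4:0.
Shift G→2, H→2.
Schedule D@1, E@1, F@1, G@2, H@2: h1:10  h2:11  h3:11  h4:3 — peak 11.

11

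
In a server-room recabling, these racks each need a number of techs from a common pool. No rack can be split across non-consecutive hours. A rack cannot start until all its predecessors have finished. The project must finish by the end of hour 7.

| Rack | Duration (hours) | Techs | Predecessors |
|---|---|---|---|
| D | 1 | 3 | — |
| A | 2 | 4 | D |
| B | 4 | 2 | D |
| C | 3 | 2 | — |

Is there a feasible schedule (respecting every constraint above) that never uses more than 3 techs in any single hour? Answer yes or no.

Total tech-hours = 25; over 7 hours the average is 25/7 > 3, so some hour must exceed 3.

no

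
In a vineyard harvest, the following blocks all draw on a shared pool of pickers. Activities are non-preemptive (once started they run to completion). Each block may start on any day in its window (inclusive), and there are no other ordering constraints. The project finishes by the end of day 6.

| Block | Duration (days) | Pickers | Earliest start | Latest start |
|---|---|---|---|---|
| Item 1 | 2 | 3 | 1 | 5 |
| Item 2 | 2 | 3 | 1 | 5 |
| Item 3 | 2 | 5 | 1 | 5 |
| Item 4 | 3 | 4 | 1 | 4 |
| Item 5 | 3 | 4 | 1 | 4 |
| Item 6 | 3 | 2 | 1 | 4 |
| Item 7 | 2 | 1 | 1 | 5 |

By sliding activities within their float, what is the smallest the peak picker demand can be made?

10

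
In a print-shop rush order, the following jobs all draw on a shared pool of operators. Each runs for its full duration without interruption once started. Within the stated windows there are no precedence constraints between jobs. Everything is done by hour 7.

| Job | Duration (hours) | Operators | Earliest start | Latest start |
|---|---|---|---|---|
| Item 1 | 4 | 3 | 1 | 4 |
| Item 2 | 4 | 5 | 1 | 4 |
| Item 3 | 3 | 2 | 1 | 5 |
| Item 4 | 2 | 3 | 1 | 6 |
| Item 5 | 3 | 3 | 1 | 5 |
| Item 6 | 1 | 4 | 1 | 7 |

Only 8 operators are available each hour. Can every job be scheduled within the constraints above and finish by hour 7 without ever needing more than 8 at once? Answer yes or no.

no

Total operator-hours = 57; over 7 hours the average is 57/7 > 8, so some hour must exceed 8.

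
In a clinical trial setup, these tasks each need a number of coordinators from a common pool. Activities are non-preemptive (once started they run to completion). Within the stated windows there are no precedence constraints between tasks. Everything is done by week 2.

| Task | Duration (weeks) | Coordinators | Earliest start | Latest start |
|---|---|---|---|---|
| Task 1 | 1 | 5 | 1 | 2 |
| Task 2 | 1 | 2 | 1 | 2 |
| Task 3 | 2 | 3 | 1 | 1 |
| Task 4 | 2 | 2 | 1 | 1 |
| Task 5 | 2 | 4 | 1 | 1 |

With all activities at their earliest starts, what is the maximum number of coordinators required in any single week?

16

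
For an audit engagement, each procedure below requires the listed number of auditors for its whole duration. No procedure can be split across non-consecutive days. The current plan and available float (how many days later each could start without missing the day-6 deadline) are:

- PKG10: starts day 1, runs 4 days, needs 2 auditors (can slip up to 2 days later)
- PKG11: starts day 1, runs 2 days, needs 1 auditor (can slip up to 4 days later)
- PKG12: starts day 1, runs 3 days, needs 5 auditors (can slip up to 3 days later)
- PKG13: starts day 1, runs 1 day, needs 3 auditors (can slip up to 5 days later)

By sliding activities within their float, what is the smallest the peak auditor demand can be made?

Early-start (PKG10@1, PKG11@1, PKG12@1, PKG13@1) gives peak 11: d1:11  d2:8  d3:7  d4:2  d5:0  d6:0.
Shift PKG12→3.
Schedule PKG10@1, PKG11@1, PKG12@3, PKG13@1: d1:6  d2:3  d3:7  d4:7  d5:5  d6:0 — peak 7.

7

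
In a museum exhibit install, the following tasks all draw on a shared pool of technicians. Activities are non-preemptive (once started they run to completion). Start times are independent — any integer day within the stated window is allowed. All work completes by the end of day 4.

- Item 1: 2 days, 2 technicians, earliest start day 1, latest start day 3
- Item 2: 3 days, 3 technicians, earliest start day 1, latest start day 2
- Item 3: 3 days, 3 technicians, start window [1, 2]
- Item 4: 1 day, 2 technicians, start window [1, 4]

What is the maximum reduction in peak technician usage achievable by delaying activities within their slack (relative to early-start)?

2

Early-start peak: d1:10  d2:8  d3:6  d4:0 ⇒ 10.
Leveled (Item 1@1, Item 2@1, Item 3@1, Item 4@3): d1:8  d2:8  d3:8  d4:0 ⇒ 8.
Reduction 10 − 8 = 2.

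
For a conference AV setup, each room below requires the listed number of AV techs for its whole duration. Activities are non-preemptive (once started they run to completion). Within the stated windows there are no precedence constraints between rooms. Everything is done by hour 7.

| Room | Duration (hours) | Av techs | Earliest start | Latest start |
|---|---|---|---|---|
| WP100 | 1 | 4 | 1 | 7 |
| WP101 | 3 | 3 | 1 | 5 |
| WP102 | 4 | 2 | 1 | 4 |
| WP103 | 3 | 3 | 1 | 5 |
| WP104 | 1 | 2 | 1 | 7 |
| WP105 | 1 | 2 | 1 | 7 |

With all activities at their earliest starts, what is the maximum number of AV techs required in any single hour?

16

Early-start schedule: WP100@1, WP101@1, WP102@1, WP103@1, WP104@1, WP105@1.
Load per hour: hour 1: 16, hour 2: 8, hour 3: 8, hour 4: 2, hour 5: 0, hour 6: 0, hour 7: 0.
Peak is 16.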